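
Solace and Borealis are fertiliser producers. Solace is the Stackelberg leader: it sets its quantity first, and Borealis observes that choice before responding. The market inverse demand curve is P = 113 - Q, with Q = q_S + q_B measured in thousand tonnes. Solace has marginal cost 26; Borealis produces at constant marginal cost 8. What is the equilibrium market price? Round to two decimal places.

The follower Borealis best-responds to any q_S: π_B = (113 - Q)q_B - 8q_B.
Setting the follower's marginal profit to zero, 105 - q_S - 2q_B = 0, i.e. q_B = (105 - q_S)/2.
Solace substitutes q_B(q_S) into its own profit: π_S = q_S(113 - q_S - (105 - q_S)/2) - 26q_S = (121/2 - (1/2)q_S)q_S - 26q_S.
Maximising: ∂π_S/∂q_S = 69/2 - q_S = 0, giving q_S = 69/2.
Then q_B = (105 - 69/2)/2 = 141/4.
Total output Q = 279/4, so price P = 113 - 279/4 = 173/4.

43.25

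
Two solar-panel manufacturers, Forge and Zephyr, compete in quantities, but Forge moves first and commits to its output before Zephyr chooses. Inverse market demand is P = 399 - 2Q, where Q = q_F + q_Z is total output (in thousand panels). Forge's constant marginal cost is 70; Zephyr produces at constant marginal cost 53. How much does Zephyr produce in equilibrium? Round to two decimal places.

The follower Zephyr best-responds to any q_F: π_Z = (399 - 2Q)q_Z - 53q_Z.
∂π_Z/∂q_Z = 346 - 2q_F - 4q_Z = 0 gives the reaction function q_Z = (346 - 2q_F)/4.
Forge substitutes q_Z(q_F) into its own profit: π_F = q_F(399 - 2q_F - (346 - 2q_F)/2) - 70q_F = (226 - q_F)q_F - 70q_F.
Leader FOC: 156 - 2q_F = 0, so q_F = 78.
Then q_Z = (346 - 2·78)/4 = 95/2.

47.50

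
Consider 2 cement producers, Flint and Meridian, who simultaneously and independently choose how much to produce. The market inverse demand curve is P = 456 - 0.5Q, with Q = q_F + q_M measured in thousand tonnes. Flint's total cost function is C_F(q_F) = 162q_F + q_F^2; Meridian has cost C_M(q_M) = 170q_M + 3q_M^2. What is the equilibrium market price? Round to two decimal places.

Flint's profit: π_F = (456 - 0.5Q)q_F - (162q_F + q_F²). Setting ∂π_F/∂q_F = 0: 294 - 3q_F - (1/2)(q_M) = 0.
Meridian's first-order condition: 286 - 7q_M - (1/2)(q_F) = 0.
Best responses: q_F = (294 - (1/2)q_M)/3, q_M = (286 - (1/2)q_F)/7.
Solving the pair: q_F = 92.2892, q_M = 34.2651.
Total output Q = 126.5542, so price P = 456 - (1/2)·126.5542 = 392.7229.

392.72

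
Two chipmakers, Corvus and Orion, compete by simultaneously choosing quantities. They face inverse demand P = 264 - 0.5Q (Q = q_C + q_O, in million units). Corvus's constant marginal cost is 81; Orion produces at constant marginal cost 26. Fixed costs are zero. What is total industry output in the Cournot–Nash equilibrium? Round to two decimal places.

Corvus's profit: π_C = (264 - 0.5Q)q_C - (81q_C). Setting ∂π_C/∂q_C = 0: 183 - q_C - (1/2)(q_O) = 0.
Orion's first-order condition: 238 - q_O - (1/2)(q_C) = 0.
So q_C = (183 - (1/2)q_O) and q_O = (238 - (1/2)q_C).
Solving the pair: q_C = 256/3, q_O = 586/3.
Total output Q = 256/3 + 586/3 = 842/3.

280.67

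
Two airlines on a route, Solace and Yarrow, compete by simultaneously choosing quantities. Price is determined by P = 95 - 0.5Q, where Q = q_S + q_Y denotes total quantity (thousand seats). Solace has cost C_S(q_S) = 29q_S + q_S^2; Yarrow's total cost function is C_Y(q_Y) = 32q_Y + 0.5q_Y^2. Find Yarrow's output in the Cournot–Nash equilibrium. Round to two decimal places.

Solace's profit: π_S = (95 - 0.5Q)q_S - (29q_S + q_S²). Setting ∂π_S/∂q_S = 0: 66 - 3q_S - (1/2)(q_Y) = 0.
Yarrow's profit: π_Y = (95 - 0.5Q)q_Y - (32q_Y + (1/2)q_Y²). Setting ∂π_Y/∂q_Y = 0: 63 - 2q_Y - (1/2)(q_S) = 0.
Rearranging gives the reaction functions q_S = (66 - (1/2)q_Y)/3 and q_Y = (63 - (1/2)q_S)/2.
Substituting one into the other gives q_S = 402/23 and q_Y = 624/23.

27.13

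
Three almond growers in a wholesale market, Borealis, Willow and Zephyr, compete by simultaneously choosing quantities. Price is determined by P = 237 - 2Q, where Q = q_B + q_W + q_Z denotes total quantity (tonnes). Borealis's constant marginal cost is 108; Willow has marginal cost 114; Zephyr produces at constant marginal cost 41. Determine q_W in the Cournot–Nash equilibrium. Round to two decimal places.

Borealis's profit: π_B = (237 - 2Q)q_B - (108q_B). Setting ∂π_B/∂q_B = 0: 129 - 4q_B - 2(q_W + q_Z) = 0.
Willow's first-order condition: 123 - 4q_W - 2(q_B + q_Z) = 0.
Zephyr's profit: π_Z = (237 - 2Q)q_Z - (41q_Z). Setting ∂π_Z/∂q_Z = 0: 196 - 4q_Z - 2(q_B + q_W) = 0.
Adding the 3 conditions: 448 − 4Q − 4Q = 0, i.e. Q = 56.
Back-substituting: q_B = (129 − 112)/2 = 17/2, q_W = (123 − 112)/2 = 11/2, q_Z = (196 − 112)/2 = 42.

5.50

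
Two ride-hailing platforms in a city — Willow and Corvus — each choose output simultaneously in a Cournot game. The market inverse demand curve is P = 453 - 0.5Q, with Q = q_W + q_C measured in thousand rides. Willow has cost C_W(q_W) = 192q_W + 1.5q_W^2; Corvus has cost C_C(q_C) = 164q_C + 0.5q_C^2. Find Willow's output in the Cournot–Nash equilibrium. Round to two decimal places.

48.71

Willow's profit: π_W = (453 - 0.5Q)q_W - (192q_W + (3/2)q_W²). Setting ∂π_W/∂q_W = 0: 261 - 4q_W - (1/2)(q_C) = 0.
Corvus's profit: π_C = (453 - 0.5Q)q_C - (164q_C + (1/2)q_C²). Setting ∂π_C/∂q_C = 0: 289 - 2q_C - (1/2)(q_W) = 0.
So q_W = (261 - (1/2)q_C)/4 and q_C = (289 - (1/2)q_W)/2.
Substituting one into the other gives q_W = 1510/31 and q_C = 132.3226.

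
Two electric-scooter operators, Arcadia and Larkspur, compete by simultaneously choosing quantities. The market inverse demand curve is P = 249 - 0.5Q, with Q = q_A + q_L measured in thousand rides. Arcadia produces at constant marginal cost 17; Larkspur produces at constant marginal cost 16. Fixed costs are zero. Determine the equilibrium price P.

94

Arcadia's profit: π_A = (249 - 0.5Q)q_A - (17q_A). Setting ∂π_A/∂q_A = 0: 232 - q_A - (1/2)(q_L) = 0.
Larkspur's profit: π_L = (249 - 0.5Q)q_L - (16q_L). Setting ∂π_L/∂q_L = 0: 233 - q_L - (1/2)(q_A) = 0.
Rearranging gives the reaction functions q_A = (232 - (1/2)q_L) and q_L = (233 - (1/2)q_A).
Substituting one into the other gives q_A = 154 and q_L = 156.
Total output Q = 310, so price P = 249 - (1/2)·310 = 94.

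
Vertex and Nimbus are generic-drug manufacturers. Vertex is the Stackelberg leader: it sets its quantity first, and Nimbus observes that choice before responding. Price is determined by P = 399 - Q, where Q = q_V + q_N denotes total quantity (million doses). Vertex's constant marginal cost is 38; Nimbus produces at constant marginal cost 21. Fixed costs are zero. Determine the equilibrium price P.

Solve by backward induction. Given q_V, the follower Nimbus maximises π_N = (399 - q_V - q_N)q_N - 21q_N.
Setting the follower's marginal profit to zero, 378 - q_V - 2q_N = 0, i.e. q_N = (378 - q_V)/2.
The leader anticipates this reaction. Substituting into P = 399 - Q gives P = 210 - (1/2)q_V, so π_V = (210 - (1/2)q_V)q_V - 38q_V.
The leader's first-order condition 172 - q_V = 0 yields q_V = 172.
Then q_N = (378 - 172)/2 = 103.
Total output Q = 275, so price P = 399 - 275 = 124.

124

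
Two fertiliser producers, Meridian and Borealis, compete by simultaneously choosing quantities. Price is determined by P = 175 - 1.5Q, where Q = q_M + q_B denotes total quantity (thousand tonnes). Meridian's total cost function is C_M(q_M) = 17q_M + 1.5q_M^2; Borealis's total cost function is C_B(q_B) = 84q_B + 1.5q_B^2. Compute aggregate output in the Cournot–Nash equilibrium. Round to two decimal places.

Meridian's profit: π_M = (175 - 1.5Q)q_M - (17q_M + (3/2)q_M²). Setting ∂π_M/∂q_M = 0: 158 - 6q_M - (3/2)(q_B) = 0.
Borealis's profit: π_B = (175 - 1.5Q)q_B - (84q_B + (3/2)q_B²). Setting ∂π_B/∂q_B = 0: 91 - 6q_B - (3/2)(q_M) = 0.
So q_M = (158 - (3/2)q_B)/6 and q_B = (91 - (3/2)q_M)/6.
Solving the pair: q_M = 1082/45, q_B = 412/45.
Total output Q = 1082/45 + 412/45 = 166/5.

33.20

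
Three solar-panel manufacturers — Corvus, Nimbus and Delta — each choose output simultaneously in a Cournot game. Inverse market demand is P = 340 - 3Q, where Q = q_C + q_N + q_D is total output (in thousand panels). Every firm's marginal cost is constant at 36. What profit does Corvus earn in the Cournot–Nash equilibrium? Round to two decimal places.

1925.33

Each firm earns π_i = (340 - 3Q)q_i - 36q_i.
Setting ∂π_i/∂q_i = 0 with rivals' quantities fixed: 304 - 6q_i - 3·Σ_{j≠i} q_j = 0.
By symmetry each firm produces the same amount; substituting Σ_{j≠i} q_j = 2q_i yields q_i = 304/12 = 76/3.
Price P = 340 - 3·76 = 112.
Corvus's profit: (112 - 36)·(76/3) = 1925.3333.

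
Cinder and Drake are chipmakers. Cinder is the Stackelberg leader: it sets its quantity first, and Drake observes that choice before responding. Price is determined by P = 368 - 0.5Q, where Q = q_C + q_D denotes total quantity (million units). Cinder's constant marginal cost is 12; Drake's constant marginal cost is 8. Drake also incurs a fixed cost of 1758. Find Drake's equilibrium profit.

Solve by backward induction. Given q_C, the follower Drake maximises π_D = (368 - (1/2)q_C - (1/2)q_D)q_D - 8q_D.
∂π_D/∂q_D = 360 - (1/2)q_C - q_D = 0 gives the reaction function q_D = (360 - (1/2)q_C).
Cinder substitutes q_D(q_C) into its own profit: π_C = q_C(368 - (1/2)q_C - (360 - (1/2)q_C)/2) - 12q_C = (188 - (1/4)q_C)q_C - 12q_C.
The leader's first-order condition 176 - (1/2)q_C = 0 yields q_C = 352.
Then q_D = (360 - (1/2)·352) = 184.
Price P = 368 - (1/2)·536 = 100.
Drake's profit: (100 - 8)·184 - 1758 = 15170.

15170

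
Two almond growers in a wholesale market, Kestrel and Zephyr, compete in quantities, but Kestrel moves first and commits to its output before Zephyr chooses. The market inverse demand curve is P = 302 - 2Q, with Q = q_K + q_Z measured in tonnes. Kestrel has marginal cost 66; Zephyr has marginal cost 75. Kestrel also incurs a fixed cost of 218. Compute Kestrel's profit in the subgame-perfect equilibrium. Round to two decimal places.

The follower Zephyr best-responds to any q_K: π_Z = (302 - 2Q)q_Z - 75q_Z.
Setting the follower's marginal profit to zero, 227 - 2q_K - 4q_Z = 0, i.e. q_Z = (227 - 2q_K)/4.
Kestrel substitutes q_Z(q_K) into its own profit: π_K = q_K(302 - 2q_K - (227 - 2q_K)/2) - 66q_K = (377/2 - q_K)q_K - 66q_K.
Leader FOC: 245/2 - 2q_K = 0, so q_K = 245/4.
Then q_Z = (227 - 2·(245/4))/4 = 209/8.
Price P = 302 - 2·(699/8) = 509/4.
Kestrel's profit: (509/4 - 66)·(245/4) - 218 = 3533.5625.

3533.56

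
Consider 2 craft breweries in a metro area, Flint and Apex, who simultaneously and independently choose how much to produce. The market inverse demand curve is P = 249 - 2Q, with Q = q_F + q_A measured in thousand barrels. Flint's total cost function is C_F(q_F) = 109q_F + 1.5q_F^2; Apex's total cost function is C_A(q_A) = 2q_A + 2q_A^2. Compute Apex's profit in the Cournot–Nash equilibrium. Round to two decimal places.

3105.92

Flint's profit: π_F = (249 - 2Q)q_F - (109q_F + (3/2)q_F²). Setting ∂π_F/∂q_F = 0: 140 - 7q_F - 2(q_A) = 0.
Apex's profit: π_A = (249 - 2Q)q_A - (2q_A + 2q_A²). Setting ∂π_A/∂q_A = 0: 247 - 8q_A - 2(q_F) = 0.
Best responses: q_F = (140 - 2q_A)/7, q_A = (247 - 2q_F)/8.
Substituting one into the other gives q_F = 313/26 and q_A = 1449/52.
Price P = 249 - 2·39.9038 = 169.1923.
Apex's profit: 169.1923·(1449/52) - 2·(1449/52) - 2(1449/52)² = 3105.9186.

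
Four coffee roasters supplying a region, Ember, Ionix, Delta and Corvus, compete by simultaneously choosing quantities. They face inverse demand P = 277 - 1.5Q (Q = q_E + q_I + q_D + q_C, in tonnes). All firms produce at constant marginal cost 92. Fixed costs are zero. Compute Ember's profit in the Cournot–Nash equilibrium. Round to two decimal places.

Each firm earns π_i = (277 - 1.5Q)q_i - 92q_i.
Setting ∂π_i/∂q_i = 0 with rivals' quantities fixed: 185 - 3q_i - (3/2)·Σ_{j≠i} q_j = 0.
By symmetry each firm produces the same amount; substituting Σ_{j≠i} q_j = 3q_i yields q_i = 185/(15/2) = 74/3.
Price P = 277 - (3/2)·(296/3) = 129.
Ember's profit: (129 - 92)·(74/3) = 912.6667.

912.67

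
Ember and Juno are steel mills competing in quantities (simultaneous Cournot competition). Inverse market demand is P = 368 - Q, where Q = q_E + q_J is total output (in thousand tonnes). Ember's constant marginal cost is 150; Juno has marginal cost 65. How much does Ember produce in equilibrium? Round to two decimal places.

Ember's profit: π_E = (368 - Q)q_E - (150q_E). Setting ∂π_E/∂q_E = 0: 218 - 2q_E - (q_J) = 0.
Juno's first-order condition: 303 - 2q_J - (q_E) = 0.
Best responses: q_E = (218 - q_J)/2, q_J = (303 - q_E)/2.
Solving the pair: q_E = 133/3, q_J = 388/3.

44.33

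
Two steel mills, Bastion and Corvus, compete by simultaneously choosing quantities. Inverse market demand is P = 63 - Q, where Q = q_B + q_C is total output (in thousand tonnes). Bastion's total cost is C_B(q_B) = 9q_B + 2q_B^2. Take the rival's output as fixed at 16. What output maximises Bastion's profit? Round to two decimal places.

With the rival's output fixed at 16, Bastion's profit is π_B = (63 - 16 - q_B)q_B - (9q_B + 2q_B²) = (47 - q_B)q_B - (9q_B + 2q_B²).
∂π_B/∂q_B = 38 - 6q_B = 0, so q_B = 19/3.

6.33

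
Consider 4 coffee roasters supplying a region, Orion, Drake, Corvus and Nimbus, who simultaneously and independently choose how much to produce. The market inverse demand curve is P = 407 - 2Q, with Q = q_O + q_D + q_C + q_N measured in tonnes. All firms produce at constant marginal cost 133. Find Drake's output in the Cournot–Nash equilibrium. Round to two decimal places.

A representative firm's profit is π_i = q_i(407 - 2Q) - 133q_i.
First-order condition (treating rivals' output as given): 274 - 4q_i - 2·Σ_{j≠i} q_j = 0.
By symmetry each firm produces the same amount; substituting Σ_{j≠i} q_j = 3q_i yields q_i = 274/10 = 137/5.

27.40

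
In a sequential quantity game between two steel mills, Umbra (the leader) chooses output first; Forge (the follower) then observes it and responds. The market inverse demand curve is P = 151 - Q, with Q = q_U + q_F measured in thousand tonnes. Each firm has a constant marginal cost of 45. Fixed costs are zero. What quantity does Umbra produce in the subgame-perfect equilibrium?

53

The follower Forge best-responds to any q_U: π_F = (151 - Q)q_F - 45q_F.
Setting the follower's marginal profit to zero, 106 - q_U - 2q_F = 0, i.e. q_F = (106 - q_U)/2.
Umbra substitutes q_F(q_U) into its own profit: π_U = q_U(151 - q_U - (106 - q_U)/2) - 45q_U = (98 - (1/2)q_U)q_U - 45q_U.
Leader FOC: 53 - q_U = 0, so q_U = 53.
Then q_F = (106 - 53)/2 = 53/2.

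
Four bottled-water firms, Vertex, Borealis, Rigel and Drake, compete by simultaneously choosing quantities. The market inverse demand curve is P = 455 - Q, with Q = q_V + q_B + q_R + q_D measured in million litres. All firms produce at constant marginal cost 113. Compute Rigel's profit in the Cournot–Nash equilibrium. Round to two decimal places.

A representative firm's profit is π_i = q_i(455 - Q) - 113q_i.
Setting ∂π_i/∂q_i = 0 with rivals' quantities fixed: 342 - 2q_i - Σ_{j≠i} q_j = 0.
By symmetry each firm produces the same amount; substituting Σ_{j≠i} q_j = 3q_i yields q_i = 342/5.
Price P = 455 - 1368/5 = 907/5.
Rigel's profit: (907/5 - 113)·(342/5) = 4678.5600.

4678.56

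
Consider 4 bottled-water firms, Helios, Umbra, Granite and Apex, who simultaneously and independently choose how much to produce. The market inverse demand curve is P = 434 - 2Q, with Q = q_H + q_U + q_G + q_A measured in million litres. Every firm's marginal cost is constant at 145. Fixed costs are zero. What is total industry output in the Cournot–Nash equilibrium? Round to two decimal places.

Each firm earns π_i = (434 - 2Q)q_i - 145q_i.
Setting ∂π_i/∂q_i = 0 with rivals' quantities fixed: 289 - 4q_i - 2·Σ_{j≠i} q_j = 0.
With identical firms every q_j equals q_i, so Σ_{j≠i} q_j = 3q_i and 289 = 10q_i, giving q_i = 289/10.
Total output Q = 289/10 + 289/10 + 289/10 + 289/10 = 578/5.

115.60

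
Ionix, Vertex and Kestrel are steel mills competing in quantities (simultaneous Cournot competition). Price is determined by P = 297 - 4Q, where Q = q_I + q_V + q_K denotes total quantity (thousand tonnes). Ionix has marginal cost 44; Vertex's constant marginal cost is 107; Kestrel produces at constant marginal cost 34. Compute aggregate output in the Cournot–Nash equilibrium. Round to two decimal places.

44.13

Ionix's profit: π_I = (297 - 4Q)q_I - (44q_I). Setting ∂π_I/∂q_I = 0: 253 - 8q_I - 4(q_V + q_K) = 0.
Vertex's profit: π_V = (297 - 4Q)q_V - (107q_V). Setting ∂π_V/∂q_V = 0: 190 - 8q_V - 4(q_I + q_K) = 0.
Kestrel's profit: π_K = (297 - 4Q)q_K - (34q_K). Setting ∂π_K/∂q_K = 0: 263 - 8q_K - 4(q_I + q_V) = 0.
Summing all 3 equations gives 706 − 16Q = 0, hence Q = 353/8.
Back-substituting: q_I = (253 − 353/2)/4 = 153/8, q_V = (190 − 353/2)/4 = 27/8, q_K = (263 − 353/2)/4 = 173/8.
Total output Q = 153/8 + 27/8 + 173/8 = 353/8.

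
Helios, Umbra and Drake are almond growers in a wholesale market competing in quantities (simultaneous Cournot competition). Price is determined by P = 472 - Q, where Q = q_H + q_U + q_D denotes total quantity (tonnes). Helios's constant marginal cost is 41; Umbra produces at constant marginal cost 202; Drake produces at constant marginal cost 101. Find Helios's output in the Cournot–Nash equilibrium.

Helios's profit: π_H = (472 - Q)q_H - (41q_H). Setting ∂π_H/∂q_H = 0: 431 - 2q_H - (q_U + q_D) = 0.
Umbra's profit: π_U = (472 - Q)q_U - (202q_U). Setting ∂π_U/∂q_U = 0: 270 - 2q_U - (q_H + q_D) = 0.
Drake's first-order condition: 371 - 2q_D - (q_H + q_U) = 0.
Adding the 3 conditions: 1072 − 2Q − 2Q = 0, i.e. Q = 268.
Back-substituting: q_H = (431 − 268) = 163, q_U = (270 − 268) = 2, q_D = (371 − 268) = 103.

163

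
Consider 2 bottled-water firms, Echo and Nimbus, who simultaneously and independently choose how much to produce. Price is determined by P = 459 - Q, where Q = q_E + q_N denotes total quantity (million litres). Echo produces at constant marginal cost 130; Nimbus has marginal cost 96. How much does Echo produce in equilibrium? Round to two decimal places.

98.33

Echo's profit: π_E = (459 - Q)q_E - (130q_E). Setting ∂π_E/∂q_E = 0: 329 - 2q_E - (q_N) = 0.
Nimbus's profit: π_N = (459 - Q)q_N - (96q_N). Setting ∂π_N/∂q_N = 0: 363 - 2q_N - (q_E) = 0.
So q_E = (329 - q_N)/2 and q_N = (363 - q_E)/2.
Solving the pair: q_E = 295/3, q_N = 397/3.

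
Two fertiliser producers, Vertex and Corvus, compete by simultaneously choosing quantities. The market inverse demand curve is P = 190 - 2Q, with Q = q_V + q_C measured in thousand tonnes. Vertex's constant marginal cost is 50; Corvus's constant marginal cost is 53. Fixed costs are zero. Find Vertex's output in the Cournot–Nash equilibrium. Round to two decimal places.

Vertex's profit: π_V = (190 - 2Q)q_V - (50q_V). Setting ∂π_V/∂q_V = 0: 140 - 4q_V - 2(q_C) = 0.
Corvus's first-order condition: 137 - 4q_C - 2(q_V) = 0.
So q_V = (140 - 2q_C)/4 and q_C = (137 - 2q_V)/4.
Solving the pair: q_V = 143/6, q_C = 67/3.

23.83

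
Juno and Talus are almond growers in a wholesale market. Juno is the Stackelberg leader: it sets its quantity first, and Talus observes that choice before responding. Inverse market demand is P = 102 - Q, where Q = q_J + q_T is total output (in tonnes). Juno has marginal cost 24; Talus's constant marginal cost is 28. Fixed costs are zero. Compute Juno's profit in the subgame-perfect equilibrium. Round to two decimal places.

The follower Talus best-responds to any q_J: π_T = (102 - Q)q_T - 28q_T.
Setting the follower's marginal profit to zero, 74 - q_J - 2q_T = 0, i.e. q_T = (74 - q_J)/2.
The leader anticipates this reaction. Substituting into P = 102 - Q gives P = 65 - (1/2)q_J, so π_J = (65 - (1/2)q_J)q_J - 24q_J.
Maximising: ∂π_J/∂q_J = 41 - q_J = 0, giving q_J = 41.
Then q_T = (74 - 41)/2 = 33/2.
Price P = 102 - 115/2 = 89/2.
Juno's profit: (89/2 - 24)·41 = 1681/2.

840.50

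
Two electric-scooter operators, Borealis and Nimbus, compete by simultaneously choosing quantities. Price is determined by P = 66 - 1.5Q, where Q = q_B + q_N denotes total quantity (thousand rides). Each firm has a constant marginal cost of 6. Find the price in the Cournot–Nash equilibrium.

26

Each firm earns π_i = (66 - 1.5Q)q_i - 6q_i.
First-order condition (treating rivals' output as given): 60 - 3q_i - (3/2)q_j = 0.
By symmetry each firm produces the same amount; substituting q_j = q_i yields q_i = 60/(9/2) = 40/3.
Total output Q = 80/3, so price P = 66 - (3/2)·(80/3) = 26.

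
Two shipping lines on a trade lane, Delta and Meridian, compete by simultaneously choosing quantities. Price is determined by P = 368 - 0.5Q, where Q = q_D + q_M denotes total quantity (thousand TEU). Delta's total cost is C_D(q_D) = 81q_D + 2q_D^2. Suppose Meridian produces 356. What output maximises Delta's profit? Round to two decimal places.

21.80

With the rival's output fixed at 356, Delta's profit is π_D = (368 - (1/2)·356 - (1/2)q_D)q_D - (81q_D + 2q_D²) = (190 - (1/2)q_D)q_D - (81q_D + 2q_D²).
∂π_D/∂q_D = 109 - 5q_D = 0, so q_D = 109/5.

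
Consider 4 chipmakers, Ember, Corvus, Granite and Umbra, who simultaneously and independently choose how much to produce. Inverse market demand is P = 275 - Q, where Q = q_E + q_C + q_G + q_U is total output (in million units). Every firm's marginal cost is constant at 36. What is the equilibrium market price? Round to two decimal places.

A representative firm's profit is π_i = q_i(275 - Q) - 36q_i.
Setting ∂π_i/∂q_i = 0 with rivals' quantities fixed: 239 - 2q_i - Σ_{j≠i} q_j = 0.
By symmetry each firm produces the same amount; substituting Σ_{j≠i} q_j = 3q_i yields q_i = 239/5.
Total output Q = 956/5, so price P = 275 - 956/5 = 419/5.

83.80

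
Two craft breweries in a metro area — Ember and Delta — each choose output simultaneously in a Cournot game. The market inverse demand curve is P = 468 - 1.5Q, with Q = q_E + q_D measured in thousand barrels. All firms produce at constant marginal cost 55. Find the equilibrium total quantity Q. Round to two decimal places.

183.56

Each firm earns π_i = (468 - 1.5Q)q_i - 55q_i.
First-order condition (treating rivals' output as given): 413 - 3q_i - (3/2)q_j = 0.
With identical firms every q_j equals q_i, so q_j = q_i and 413 = (9/2)q_i, giving q_i = 826/9.
Total output Q = 826/9 + 826/9 = 1652/9.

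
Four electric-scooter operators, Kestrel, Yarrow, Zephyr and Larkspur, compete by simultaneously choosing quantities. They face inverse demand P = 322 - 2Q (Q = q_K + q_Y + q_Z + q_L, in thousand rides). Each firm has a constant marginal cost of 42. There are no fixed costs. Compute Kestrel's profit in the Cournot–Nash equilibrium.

1568

A representative firm's profit is π_i = q_i(322 - 2Q) - 42q_i.
First-order condition (treating rivals' output as given): 280 - 4q_i - 2·Σ_{j≠i} q_j = 0.
By symmetry each firm produces the same amount; substituting Σ_{j≠i} q_j = 3q_i yields q_i = 280/10 = 28.
Price P = 322 - 2·112 = 98.
Kestrel's profit: (98 - 42)·28 = 1568.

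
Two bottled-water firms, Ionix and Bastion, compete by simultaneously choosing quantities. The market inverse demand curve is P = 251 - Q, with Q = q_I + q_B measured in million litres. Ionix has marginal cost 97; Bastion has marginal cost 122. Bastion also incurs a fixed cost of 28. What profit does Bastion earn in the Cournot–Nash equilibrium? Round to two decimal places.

Ionix's profit: π_I = (251 - Q)q_I - (97q_I). Setting ∂π_I/∂q_I = 0: 154 - 2q_I - (q_B) = 0.
Bastion's profit: π_B = (251 - Q)q_B - (122q_B). Setting ∂π_B/∂q_B = 0: 129 - 2q_B - (q_I) = 0.
So q_I = (154 - q_B)/2 and q_B = (129 - q_I)/2.
Solving the pair: q_I = 179/3, q_B = 104/3.
Price P = 251 - 283/3 = 470/3.
Bastion's profit: (470/3 - 122)·(104/3) - 28 = 1173.7778.

1173.78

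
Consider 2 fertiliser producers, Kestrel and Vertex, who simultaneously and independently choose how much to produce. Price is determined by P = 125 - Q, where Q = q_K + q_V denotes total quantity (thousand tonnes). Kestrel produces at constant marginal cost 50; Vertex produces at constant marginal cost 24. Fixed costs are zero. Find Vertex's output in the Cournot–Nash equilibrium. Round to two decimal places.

Kestrel's profit: π_K = (125 - Q)q_K - (50q_K). Setting ∂π_K/∂q_K = 0: 75 - 2q_K - (q_V) = 0.
Vertex's first-order condition: 101 - 2q_V - (q_K) = 0.
Best responses: q_K = (75 - q_V)/2, q_V = (101 - q_K)/2.
Substituting one into the other gives q_K = 49/3 and q_V = 127/3.

42.33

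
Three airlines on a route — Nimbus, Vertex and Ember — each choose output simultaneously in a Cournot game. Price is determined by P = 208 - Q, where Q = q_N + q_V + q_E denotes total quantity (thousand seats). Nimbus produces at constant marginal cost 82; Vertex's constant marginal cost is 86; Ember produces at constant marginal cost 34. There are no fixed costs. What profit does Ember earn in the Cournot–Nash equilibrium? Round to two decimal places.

Nimbus's profit: π_N = (208 - Q)q_N - (82q_N). Setting ∂π_N/∂q_N = 0: 126 - 2q_N - (q_V + q_E) = 0.
Vertex's first-order condition: 122 - 2q_V - (q_N + q_E) = 0.
Ember's profit: π_E = (208 - Q)q_E - (34q_E). Setting ∂π_E/∂q_E = 0: 174 - 2q_E - (q_N + q_V) = 0.
Adding the 3 conditions: 422 − 2Q − 2Q = 0, i.e. Q = 211/2.
Back-substituting: q_N = (126 − 211/2) = 41/2, q_V = (122 − 211/2) = 33/2, q_E = (174 − 211/2) = 137/2.
Price P = 208 - 211/2 = 205/2.
Ember's profit: (205/2 - 34)·(137/2) = 4692.2500.

4692.25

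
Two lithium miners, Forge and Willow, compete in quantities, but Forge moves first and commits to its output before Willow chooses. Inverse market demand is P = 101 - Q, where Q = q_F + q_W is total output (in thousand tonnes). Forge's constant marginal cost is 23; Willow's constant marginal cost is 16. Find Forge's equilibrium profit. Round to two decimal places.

Solve by backward induction. Given q_F, the follower Willow maximises π_W = (101 - q_F - q_W)q_W - 16q_W.
Follower FOC: 85 - q_F - 2q_W = 0, so q_W(q_F) = (85 - q_F)/2.
Forge substitutes q_W(q_F) into its own profit: π_F = q_F(101 - q_F - (85 - q_F)/2) - 23q_F = (117/2 - (1/2)q_F)q_F - 23q_F.
Maximising: ∂π_F/∂q_F = 71/2 - q_F = 0, giving q_F = 71/2.
Then q_W = (85 - 71/2)/2 = 99/4.
Price P = 101 - 241/4 = 163/4.
Forge's profit: (163/4 - 23)·(71/2) = 630.1250.

630.13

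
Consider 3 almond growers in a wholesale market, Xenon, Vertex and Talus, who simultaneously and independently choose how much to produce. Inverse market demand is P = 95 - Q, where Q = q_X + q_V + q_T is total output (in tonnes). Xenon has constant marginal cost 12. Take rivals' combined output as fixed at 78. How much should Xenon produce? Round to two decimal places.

2.50

With rivals' combined output fixed at 78, Xenon's profit is π_X = (95 - 78 - q_X)q_X - (12q_X) = (17 - q_X)q_X - (12q_X).
∂π_X/∂q_X = 5 - 2q_X = 0, so q_X = 5/2.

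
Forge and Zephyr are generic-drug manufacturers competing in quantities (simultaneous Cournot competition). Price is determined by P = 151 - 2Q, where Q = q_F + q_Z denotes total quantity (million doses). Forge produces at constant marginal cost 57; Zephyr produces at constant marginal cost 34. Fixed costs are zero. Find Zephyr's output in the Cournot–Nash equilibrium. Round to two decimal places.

23.33

Forge's profit: π_F = (151 - 2Q)q_F - (57q_F). Setting ∂π_F/∂q_F = 0: 94 - 4q_F - 2(q_Z) = 0.
Zephyr's profit: π_Z = (151 - 2Q)q_Z - (34q_Z). Setting ∂π_Z/∂q_Z = 0: 117 - 4q_Z - 2(q_F) = 0.
So q_F = (94 - 2q_Z)/4 and q_Z = (117 - 2q_F)/4.
Solving the pair: q_F = 71/6, q_Z = 70/3.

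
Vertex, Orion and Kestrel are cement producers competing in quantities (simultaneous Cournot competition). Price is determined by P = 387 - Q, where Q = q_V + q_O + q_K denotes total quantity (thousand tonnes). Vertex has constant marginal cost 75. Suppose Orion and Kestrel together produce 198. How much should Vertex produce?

With rivals' combined output fixed at 198, Vertex's profit is π_V = (387 - 198 - q_V)q_V - (75q_V) = (189 - q_V)q_V - (75q_V).
∂π_V/∂q_V = 114 - 2q_V = 0, so q_V = 57.

57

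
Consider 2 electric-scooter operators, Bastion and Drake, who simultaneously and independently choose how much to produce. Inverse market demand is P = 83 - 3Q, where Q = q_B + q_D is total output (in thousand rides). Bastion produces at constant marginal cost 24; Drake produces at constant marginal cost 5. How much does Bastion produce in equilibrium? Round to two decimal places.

4.44

Bastion's profit: π_B = (83 - 3Q)q_B - (24q_B). Setting ∂π_B/∂q_B = 0: 59 - 6q_B - 3(q_D) = 0.
Drake's profit: π_D = (83 - 3Q)q_D - (5q_D). Setting ∂π_D/∂q_D = 0: 78 - 6q_D - 3(q_B) = 0.
Rearranging gives the reaction functions q_B = (59 - 3q_D)/6 and q_D = (78 - 3q_B)/6.
Substituting one into the other gives q_B = 40/9 and q_D = 97/9.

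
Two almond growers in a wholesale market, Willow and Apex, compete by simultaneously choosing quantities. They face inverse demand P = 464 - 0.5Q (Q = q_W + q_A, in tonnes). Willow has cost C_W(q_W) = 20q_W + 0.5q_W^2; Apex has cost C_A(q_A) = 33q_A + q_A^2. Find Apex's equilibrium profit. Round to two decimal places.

Willow's profit: π_W = (464 - 0.5Q)q_W - (20q_W + (1/2)q_W²). Setting ∂π_W/∂q_W = 0: 444 - 2q_W - (1/2)(q_A) = 0.
Apex's first-order condition: 431 - 3q_A - (1/2)(q_W) = 0.
So q_W = (444 - (1/2)q_A)/2 and q_A = (431 - (1/2)q_W)/3.
Solving the pair: q_W = 194.1739, q_A = 111.3043.
Price P = 464 - (1/2)·305.4783 = 311.2609.
Apex's profit: 311.2609·111.3043 - 33·111.3043 - 111.3043² = 18582.9868.

18582.99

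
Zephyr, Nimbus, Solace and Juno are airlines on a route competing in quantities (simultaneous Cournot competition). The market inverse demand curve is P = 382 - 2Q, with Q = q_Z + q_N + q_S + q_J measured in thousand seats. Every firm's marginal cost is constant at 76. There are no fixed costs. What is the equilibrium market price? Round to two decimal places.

137.20

Each firm earns π_i = (382 - 2Q)q_i - 76q_i.
Setting ∂π_i/∂q_i = 0 with rivals' quantities fixed: 306 - 4q_i - 2·Σ_{j≠i} q_j = 0.
By symmetry each firm produces the same amount; substituting Σ_{j≠i} q_j = 3q_i yields q_i = 306/10 = 153/5.
Total output Q = 612/5, so price P = 382 - 2·(612/5) = 686/5.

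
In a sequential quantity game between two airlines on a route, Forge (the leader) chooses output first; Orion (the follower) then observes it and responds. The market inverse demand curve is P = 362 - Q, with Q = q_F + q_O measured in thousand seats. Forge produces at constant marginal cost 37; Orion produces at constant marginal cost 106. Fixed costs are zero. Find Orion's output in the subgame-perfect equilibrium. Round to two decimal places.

29.50

The follower Orion best-responds to any q_F: π_O = (362 - Q)q_O - 106q_O.
Setting the follower's marginal profit to zero, 256 - q_F - 2q_O = 0, i.e. q_O = (256 - q_F)/2.
Forge substitutes q_O(q_F) into its own profit: π_F = q_F(362 - q_F - (256 - q_F)/2) - 37q_F = (234 - (1/2)q_F)q_F - 37q_F.
Leader FOC: 197 - q_F = 0, so q_F = 197.
Then q_O = (256 - 197)/2 = 59/2.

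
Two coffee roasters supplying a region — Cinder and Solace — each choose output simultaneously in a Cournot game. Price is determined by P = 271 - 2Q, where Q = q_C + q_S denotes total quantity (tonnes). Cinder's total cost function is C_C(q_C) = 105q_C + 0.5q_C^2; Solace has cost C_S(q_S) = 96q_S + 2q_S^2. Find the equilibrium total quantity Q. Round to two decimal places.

42.25

Cinder's profit: π_C = (271 - 2Q)q_C - (105q_C + (1/2)q_C²). Setting ∂π_C/∂q_C = 0: 166 - 5q_C - 2(q_S) = 0.
Solace's first-order condition: 175 - 8q_S - 2(q_C) = 0.
Best responses: q_C = (166 - 2q_S)/5, q_S = (175 - 2q_C)/8.
Solving the pair: q_C = 163/6, q_S = 181/12.
Total output Q = 163/6 + 181/12 = 169/4.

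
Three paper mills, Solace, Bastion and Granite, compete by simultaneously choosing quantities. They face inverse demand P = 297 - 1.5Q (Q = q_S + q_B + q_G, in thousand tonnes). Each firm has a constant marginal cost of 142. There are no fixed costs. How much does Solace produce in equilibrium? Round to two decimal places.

25.83

A representative firm's profit is π_i = q_i(297 - 1.5Q) - 142q_i.
First-order condition (treating rivals' output as given): 155 - 3q_i - (3/2)·Σ_{j≠i} q_j = 0.
With identical firms every q_j equals q_i, so Σ_{j≠i} q_j = 2q_i and 155 = 6q_i, giving q_i = 155/6.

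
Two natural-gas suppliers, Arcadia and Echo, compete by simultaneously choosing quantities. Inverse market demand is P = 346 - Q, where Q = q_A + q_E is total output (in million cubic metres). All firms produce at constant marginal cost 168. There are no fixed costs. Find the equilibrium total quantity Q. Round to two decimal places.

118.67

Each firm earns π_i = (346 - Q)q_i - 168q_i.
First-order condition (treating rivals' output as given): 178 - 2q_i - q_j = 0.
With identical firms every q_j equals q_i, so q_j = q_i and 178 = 3q_i, giving q_i = 178/3.
Total output Q = 178/3 + 178/3 = 356/3.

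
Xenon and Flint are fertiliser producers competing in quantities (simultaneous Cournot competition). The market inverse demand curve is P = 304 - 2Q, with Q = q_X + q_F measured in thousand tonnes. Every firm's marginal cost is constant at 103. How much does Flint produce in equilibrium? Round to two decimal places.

33.50

A representative firm's profit is π_i = q_i(304 - 2Q) - 103q_i.
First-order condition (treating rivals' output as given): 201 - 4q_i - 2q_j = 0.
With identical firms every q_j equals q_i, so q_j = q_i and 201 = 6q_i, giving q_i = 67/2.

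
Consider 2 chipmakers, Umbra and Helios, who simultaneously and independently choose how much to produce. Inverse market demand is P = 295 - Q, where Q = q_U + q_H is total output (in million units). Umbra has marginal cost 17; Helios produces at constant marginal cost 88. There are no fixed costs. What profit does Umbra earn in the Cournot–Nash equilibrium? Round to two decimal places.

Umbra's profit: π_U = (295 - Q)q_U - (17q_U). Setting ∂π_U/∂q_U = 0: 278 - 2q_U - (q_H) = 0.
Helios's profit: π_H = (295 - Q)q_H - (88q_H). Setting ∂π_H/∂q_H = 0: 207 - 2q_H - (q_U) = 0.
Best responses: q_U = (278 - q_H)/2, q_H = (207 - q_U)/2.
Substituting one into the other gives q_U = 349/3 and q_H = 136/3.
Price P = 295 - 485/3 = 400/3.
Umbra's profit: (400/3 - 17)·(349/3) = 13533.4444.

13533.44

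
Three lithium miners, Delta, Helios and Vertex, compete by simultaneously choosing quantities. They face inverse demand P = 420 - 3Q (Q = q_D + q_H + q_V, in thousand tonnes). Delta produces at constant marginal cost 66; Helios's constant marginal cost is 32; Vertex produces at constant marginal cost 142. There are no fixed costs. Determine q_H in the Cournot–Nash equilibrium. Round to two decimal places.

44.33

Delta's profit: π_D = (420 - 3Q)q_D - (66q_D). Setting ∂π_D/∂q_D = 0: 354 - 6q_D - 3(q_H + q_V) = 0.
Helios's profit: π_H = (420 - 3Q)q_H - (32q_H). Setting ∂π_H/∂q_H = 0: 388 - 6q_H - 3(q_D + q_V) = 0.
Vertex's first-order condition: 278 - 6q_V - 3(q_D + q_H) = 0.
Adding the 3 first-order conditions: 1020 − 12Q = 0, so Q = 85.
Back-substituting: q_D = (354 − 255)/3 = 33, q_H = (388 − 255)/3 = 133/3, q_V = (278 − 255)/3 = 23/3.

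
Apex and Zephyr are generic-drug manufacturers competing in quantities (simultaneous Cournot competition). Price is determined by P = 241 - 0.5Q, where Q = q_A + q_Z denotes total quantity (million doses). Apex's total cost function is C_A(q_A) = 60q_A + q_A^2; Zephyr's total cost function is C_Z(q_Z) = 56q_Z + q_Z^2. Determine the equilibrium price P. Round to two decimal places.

188.71

Apex's profit: π_A = (241 - 0.5Q)q_A - (60q_A + q_A²). Setting ∂π_A/∂q_A = 0: 181 - 3q_A - (1/2)(q_Z) = 0.
Zephyr's first-order condition: 185 - 3q_Z - (1/2)(q_A) = 0.
So q_A = (181 - (1/2)q_Z)/3 and q_Z = (185 - (1/2)q_A)/3.
Substituting one into the other gives q_A = 1802/35 and q_Z = 1858/35.
Total output Q = 732/7, so price P = 241 - (1/2)·(732/7) = 1321/7.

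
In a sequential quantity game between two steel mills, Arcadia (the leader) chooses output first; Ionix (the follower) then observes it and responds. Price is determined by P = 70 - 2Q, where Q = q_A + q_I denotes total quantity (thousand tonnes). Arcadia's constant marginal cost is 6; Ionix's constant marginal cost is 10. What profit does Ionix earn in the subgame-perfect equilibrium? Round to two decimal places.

Solve by backward induction. Given q_A, the follower Ionix maximises π_I = (70 - 2q_A - 2q_I)q_I - 10q_I.
Follower FOC: 60 - 2q_A - 4q_I = 0, so q_I(q_A) = (60 - 2q_A)/4.
The leader anticipates this reaction. Substituting into P = 70 - 2Q gives P = 40 - q_A, so π_A = (40 - q_A)q_A - 6q_A.
The leader's first-order condition 34 - 2q_A = 0 yields q_A = 17.
Then q_I = (60 - 2·17)/4 = 13/2.
Price P = 70 - 2·(47/2) = 23.
Ionix's profit: (23 - 10)·(13/2) = 169/2.

84.50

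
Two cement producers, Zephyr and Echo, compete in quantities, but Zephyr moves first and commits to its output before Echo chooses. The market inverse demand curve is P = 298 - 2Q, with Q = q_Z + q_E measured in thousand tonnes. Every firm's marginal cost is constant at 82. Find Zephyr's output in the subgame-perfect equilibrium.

54

Solve by backward induction. Given q_Z, the follower Echo maximises π_E = (298 - 2q_Z - 2q_E)q_E - 82q_E.
Setting the follower's marginal profit to zero, 216 - 2q_Z - 4q_E = 0, i.e. q_E = (216 - 2q_Z)/4.
The leader anticipates this reaction. Substituting into P = 298 - 2Q gives P = 190 - q_Z, so π_Z = (190 - q_Z)q_Z - 82q_Z.
The leader's first-order condition 108 - 2q_Z = 0 yields q_Z = 54.
Then q_E = (216 - 2·54)/4 = 27.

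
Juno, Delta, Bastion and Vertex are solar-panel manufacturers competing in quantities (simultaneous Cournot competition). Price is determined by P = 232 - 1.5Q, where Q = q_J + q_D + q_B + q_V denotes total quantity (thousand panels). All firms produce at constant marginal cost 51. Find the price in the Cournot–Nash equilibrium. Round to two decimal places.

A representative firm's profit is π_i = q_i(232 - 1.5Q) - 51q_i.
First-order condition (treating rivals' output as given): 181 - 3q_i - (3/2)·Σ_{j≠i} q_j = 0.
By symmetry each firm produces the same amount; substituting Σ_{j≠i} q_j = 3q_i yields q_i = 181/(15/2) = 362/15.
Total output Q = 1448/15, so price P = 232 - (3/2)·(1448/15) = 436/5.

87.20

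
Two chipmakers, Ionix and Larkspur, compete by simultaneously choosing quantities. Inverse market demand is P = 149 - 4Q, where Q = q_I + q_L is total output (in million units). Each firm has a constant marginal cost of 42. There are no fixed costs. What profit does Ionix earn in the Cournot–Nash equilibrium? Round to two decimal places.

A representative firm's profit is π_i = q_i(149 - 4Q) - 42q_i.
Setting ∂π_i/∂q_i = 0 with rivals' quantities fixed: 107 - 8q_i - 4q_j = 0.
With identical firms every q_j equals q_i, so q_j = q_i and 107 = 12q_i, giving q_i = 107/12.
Price P = 149 - 4·(107/6) = 233/3.
Ionix's profit: (233/3 - 42)·(107/12) = 318.0278.

318.03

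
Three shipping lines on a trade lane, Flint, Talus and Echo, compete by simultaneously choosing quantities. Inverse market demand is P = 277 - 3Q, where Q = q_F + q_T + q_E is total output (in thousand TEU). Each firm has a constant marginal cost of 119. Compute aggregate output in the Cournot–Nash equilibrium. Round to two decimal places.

Each firm earns π_i = (277 - 3Q)q_i - 119q_i.
First-order condition (treating rivals' output as given): 158 - 6q_i - 3·Σ_{j≠i} q_j = 0.
With identical firms every q_j equals q_i, so Σ_{j≠i} q_j = 2q_i and 158 = 12q_i, giving q_i = 79/6.
Total output Q = 79/6 + 79/6 + 79/6 = 79/2.

39.50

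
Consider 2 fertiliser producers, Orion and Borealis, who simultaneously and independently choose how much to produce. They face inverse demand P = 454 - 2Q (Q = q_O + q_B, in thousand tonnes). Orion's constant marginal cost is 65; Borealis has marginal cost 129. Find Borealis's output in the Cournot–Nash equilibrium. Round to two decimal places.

Orion's profit: π_O = (454 - 2Q)q_O - (65q_O). Setting ∂π_O/∂q_O = 0: 389 - 4q_O - 2(q_B) = 0.
Borealis's first-order condition: 325 - 4q_B - 2(q_O) = 0.
Best responses: q_O = (389 - 2q_B)/4, q_B = (325 - 2q_O)/4.
Substituting one into the other gives q_O = 151/2 and q_B = 87/2.

43.50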